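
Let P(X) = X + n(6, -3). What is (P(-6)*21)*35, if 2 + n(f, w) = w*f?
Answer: -19110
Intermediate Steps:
n(f, w) = -2 + f*w (n(f, w) = -2 + w*f = -2 + f*w)
P(X) = -20 + X (P(X) = X + (-2 + 6*(-3)) = X + (-2 - 18) = X - 20 = -20 + X)
(P(-6)*21)*35 = ((-20 - 6)*21)*35 = -26*21*35 = -546*35 = -19110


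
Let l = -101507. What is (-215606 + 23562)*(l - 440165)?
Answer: 104024857568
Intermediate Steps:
(-215606 + 23562)*(l - 440165) = (-215606 + 23562)*(-101507 - 440165) = -192044*(-541672) = 104024857568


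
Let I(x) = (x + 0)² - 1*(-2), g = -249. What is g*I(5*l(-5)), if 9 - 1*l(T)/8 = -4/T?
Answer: -26788914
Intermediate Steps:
l(T) = 72 + 32/T (l(T) = 72 - (-32)/T = 72 + 32/T)
I(x) = 2 + x² (I(x) = x² + 2 = 2 + x²)
g*I(5*l(-5)) = -249*(2 + (5*(72 + 32/(-5)))²) = -249*(2 + (5*(72 + 32*(-⅕)))²) = -249*(2 + (5*(72 - 32/5))²) = -249*(2 + (5*(328/5))²) = -249*(2 + 328²) = -249*(2 + 107584) = -249*107586 = -26788914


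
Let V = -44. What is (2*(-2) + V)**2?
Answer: 2304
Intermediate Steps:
(2*(-2) + V)**2 = (2*(-2) - 44)**2 = (-4 - 44)**2 = (-48)**2 = 2304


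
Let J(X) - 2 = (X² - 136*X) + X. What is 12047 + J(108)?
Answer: 9133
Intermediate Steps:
J(X) = 2 + X² - 135*X (J(X) = 2 + ((X² - 136*X) + X) = 2 + (X² - 135*X) = 2 + X² - 135*X)
12047 + J(108) = 12047 + (2 + 108² - 135*108) = 12047 + (2 + 11664 - 14580) = 12047 - 2914 = 9133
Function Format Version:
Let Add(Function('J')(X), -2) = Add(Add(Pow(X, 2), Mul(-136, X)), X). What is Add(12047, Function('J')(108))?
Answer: 9133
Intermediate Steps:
Function('J')(X) = Add(2, Pow(X, 2), Mul(-135, X)) (Function('J')(X) = Add(2, Add(Add(Pow(X, 2), Mul(-136, X)), X)) = Add(2, Add(Pow(X, 2), Mul(-135, X))) = Add(2, Pow(X, 2), Mul(-135, X)))
Add(12047, Function('J')(108)) = Add(12047, Add(2, Pow(108, 2), Mul(-135, 108))) = Add(12047, Add(2, 11664, -14580)) = Add(12047, -2914) = 9133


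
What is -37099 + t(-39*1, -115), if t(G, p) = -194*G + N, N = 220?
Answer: -29313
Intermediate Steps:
t(G, p) = 220 - 194*G (t(G, p) = -194*G + 220 = 220 - 194*G)
-37099 + t(-39*1, -115) = -37099 + (220 - (-7566)) = -37099 + (220 - 194*(-39)) = -37099 + (220 + 7566) = -37099 + 7786 = -29313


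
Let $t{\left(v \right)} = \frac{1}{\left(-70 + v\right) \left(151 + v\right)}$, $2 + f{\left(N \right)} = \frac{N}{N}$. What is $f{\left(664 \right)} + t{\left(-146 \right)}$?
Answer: $- \frac{1081}{1080} \approx -1.0009$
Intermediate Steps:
$f{\left(N \right)} = -1$ ($f{\left(N \right)} = -2 + \frac{N}{N} = -2 + 1 = -1$)
$t{\left(v \right)} = \frac{1}{\left(-70 + v\right) \left(151 + v\right)}$
$f{\left(664 \right)} + t{\left(-146 \right)} = -1 + \frac{1}{-10570 + \left(-146\right)^{2} + 81 \left(-146\right)} = -1 + \frac{1}{-10570 + 21316 - 11826} = -1 + \frac{1}{-1080} = -1 - \frac{1}{1080} = - \frac{1081}{1080}$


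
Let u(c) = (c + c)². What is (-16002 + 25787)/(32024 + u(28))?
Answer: 1957/7032 ≈ 0.27830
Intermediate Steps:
u(c) = 4*c² (u(c) = (2*c)² = 4*c²)
(-16002 + 25787)/(32024 + u(28)) = (-16002 + 25787)/(32024 + 4*28²) = 9785/(32024 + 4*784) = 9785/(32024 + 3136) = 9785/35160 = 9785*(1/35160) = 1957/7032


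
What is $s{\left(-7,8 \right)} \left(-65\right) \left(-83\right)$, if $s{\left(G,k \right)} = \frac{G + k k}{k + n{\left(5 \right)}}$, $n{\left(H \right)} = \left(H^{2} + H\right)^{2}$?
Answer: $\frac{307515}{908} \approx 338.67$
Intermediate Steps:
$n{\left(H \right)} = \left(H + H^{2}\right)^{2}$
$s{\left(G,k \right)} = \frac{G + k^{2}}{900 + k}$ ($s{\left(G,k \right)} = \frac{G + k k}{k + 5^{2} \left(1 + 5\right)^{2}} = \frac{G + k^{2}}{k + 25 \cdot 6^{2}} = \frac{G + k^{2}}{k + 25 \cdot 36} = \frac{G + k^{2}}{k + 900} = \frac{G + k^{2}}{900 + k}$)
$s{\left(-7,8 \right)} \left(-65\right) \left(-83\right) = \frac{-7 + 8^{2}}{900 + 8} \left(-65\right) \left(-83\right) = \frac{-7 + 64}{908} \left(-65\right) \left(-83\right) = \frac{1}{908} \cdot 57 \left(-65\right) \left(-83\right) = \frac{57}{908} \left(-65\right) \left(-83\right) = \left(- \frac{3705}{908}\right) \left(-83\right) = \frac{307515}{908}$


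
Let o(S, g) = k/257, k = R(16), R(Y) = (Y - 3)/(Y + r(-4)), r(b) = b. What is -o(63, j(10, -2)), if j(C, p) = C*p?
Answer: -13/3084 ≈ -0.0042153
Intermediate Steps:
R(Y) = (-3 + Y)/(-4 + Y) (R(Y) = (Y - 3)/(Y - 4) = (-3 + Y)/(-4 + Y))
k = 13/12 (k = (-3 + 16)/(-4 + 16) = 13/12 ≈ 1.0833)
o(S, g) = 13/3084 (o(S, g) = (13/12)/257 = (13/12)*(1/257) = 13/3084)
-o(63, j(10, -2)) = -1*13/3084 = -13/3084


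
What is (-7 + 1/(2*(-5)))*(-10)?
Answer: 71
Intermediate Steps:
(-7 + 1/(2*(-5)))*(-10) = (-7 + 1/(-10))*(-10) = (-7 - ⅒)*(-10) = -71/10*(-10) = 71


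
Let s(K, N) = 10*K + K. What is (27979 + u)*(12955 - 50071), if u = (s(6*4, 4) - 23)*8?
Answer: -1110028212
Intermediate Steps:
s(K, N) = 11*K
u = 1928 (u = (11*(6*4) - 23)*8 = (11*24 - 23)*8 = (264 - 23)*8 = 241*8 = 1928)
(27979 + u)*(12955 - 50071) = (27979 + 1928)*(12955 - 50071) = 29907*(-37116) = -1110028212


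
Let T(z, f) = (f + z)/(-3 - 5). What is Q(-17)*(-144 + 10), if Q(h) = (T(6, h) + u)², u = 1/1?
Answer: -24187/32 ≈ -755.84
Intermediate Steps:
u = 1
T(z, f) = -f/8 - z/8 (T(z, f) = (f + z)/(-8) = (f + z)*(-⅛) = -f/8 - z/8)
Q(h) = (¼ - h/8)² (Q(h) = ((-h/8 - ⅛*6) + 1)² = ((-h/8 - ¾) + 1)² = ((-¾ - h/8) + 1)² = (¼ - h/8)²)
Q(-17)*(-144 + 10) = ((-2 - 17)²/64)*(-144 + 10) = ((1/64)*(-19)²)*(-134) = ((1/64)*361)*(-134) = (361/64)*(-134) = -24187/32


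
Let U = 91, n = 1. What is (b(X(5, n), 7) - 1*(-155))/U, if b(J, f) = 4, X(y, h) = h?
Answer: 159/91 ≈ 1.7473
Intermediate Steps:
(b(X(5, n), 7) - 1*(-155))/U = (4 - 1*(-155))/91 = (4 + 155)*(1/91) = 159*(1/91) = 159/91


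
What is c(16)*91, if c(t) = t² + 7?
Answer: 23933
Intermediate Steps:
c(t) = 7 + t²
c(16)*91 = (7 + 16²)*91 = (7 + 256)*91 = 263*91 = 23933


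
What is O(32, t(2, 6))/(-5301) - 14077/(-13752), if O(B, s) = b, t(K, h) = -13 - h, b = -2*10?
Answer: 924657/899992 ≈ 1.0274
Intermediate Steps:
b = -20
O(B, s) = -20
O(32, t(2, 6))/(-5301) - 14077/(-13752) = -20/(-5301) - 14077/(-13752) = -20*(-1/5301) - 14077*(-1/13752) = 20/5301 + 14077/13752 = 924657/899992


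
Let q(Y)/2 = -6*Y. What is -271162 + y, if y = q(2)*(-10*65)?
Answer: -255562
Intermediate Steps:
q(Y) = -12*Y (q(Y) = 2*(-6*Y) = -12*Y)
y = 15600 (y = (-12*2)*(-10*65) = -24*(-650) = 15600)
-271162 + y = -271162 + 15600 = -255562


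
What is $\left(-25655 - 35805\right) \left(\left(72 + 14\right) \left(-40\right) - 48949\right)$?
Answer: $3219827940$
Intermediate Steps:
$\left(-25655 - 35805\right) \left(\left(72 + 14\right) \left(-40\right) - 48949\right) = - 61460 \left(86 \left(-40\right) - 48949\right) = - 61460 \left(-3440 - 48949\right) = \left(-61460\right) \left(-52389\right) = 3219827940$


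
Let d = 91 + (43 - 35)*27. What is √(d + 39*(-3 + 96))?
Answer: √3934 ≈ 62.722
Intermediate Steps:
d = 307 (d = 91 + 8*27 = 91 + 216 = 307)
√(d + 39*(-3 + 96)) = √(307 + 39*(-3 + 96)) = √(307 + 39*93) = √(307 + 3627) = √3934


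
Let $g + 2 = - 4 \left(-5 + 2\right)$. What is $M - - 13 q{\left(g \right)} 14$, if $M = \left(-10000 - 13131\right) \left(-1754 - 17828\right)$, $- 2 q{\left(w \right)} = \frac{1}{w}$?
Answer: $\frac{4529512329}{10} \approx 4.5295 \cdot 10^{8}$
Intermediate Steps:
$g = 10$ ($g = -2 - 4 \left(-5 + 2\right) = -2 - -12 = -2 + 12 = 10$)
$q{\left(w \right)} = - \frac{1}{2 w}$
$M = 452951242$ ($M = \left(-23131\right) \left(-19582\right) = 452951242$)
$M - - 13 q{\left(g \right)} 14 = 452951242 - - 13 \left(- \frac{1}{2 \cdot 10}\right) 14 = 452951242 - - 13 \left(\left(- \frac{1}{2}\right) \frac{1}{10}\right) 14 = 452951242 - \left(-13\right) \left(- \frac{1}{20}\right) 14 = 452951242 - \frac{13}{20} \cdot 14 = 452951242 - \frac{91}{10} = \frac{4529512329}{10}$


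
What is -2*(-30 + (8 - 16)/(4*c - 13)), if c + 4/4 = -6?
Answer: 2444/41 ≈ 59.610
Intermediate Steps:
c = -7 (c = -1 - 6 = -7)
-2*(-30 + (8 - 16)/(4*c - 13)) = -2*(-30 + (8 - 16)/(4*(-7) - 13)) = -2*(-30 - 8/(-28 - 13)) = -2*(-30 - 8/(-41)) = -2*(-30 - 8*(-1/41)) = -2*(-30 + 8/41) = -2*(-1222/41) = 2444/41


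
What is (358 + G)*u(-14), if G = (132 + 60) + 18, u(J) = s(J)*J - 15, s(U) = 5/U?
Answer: -5680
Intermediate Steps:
u(J) = -10 (u(J) = (5/J)*J - 15 = 5 - 15 = -10)
G = 210 (G = 192 + 18 = 210)
(358 + G)*u(-14) = (358 + 210)*(-10) = 568*(-10) = -5680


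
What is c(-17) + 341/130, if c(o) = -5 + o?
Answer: -2519/130 ≈ -19.377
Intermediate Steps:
c(-17) + 341/130 = (-5 - 17) + 341/130 = -22 + (1/130)*341 = -22 + 341/130 = -2519/130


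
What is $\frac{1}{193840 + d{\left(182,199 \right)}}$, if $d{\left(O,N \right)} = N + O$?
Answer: $\frac{1}{194221} \approx 5.1488 \cdot 10^{-6}$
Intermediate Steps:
$\frac{1}{193840 + d{\left(182,199 \right)}} = \frac{1}{193840 + \left(199 + 182\right)} = \frac{1}{193840 + 381} = \frac{1}{194221}$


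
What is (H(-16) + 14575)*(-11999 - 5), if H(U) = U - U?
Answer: -174958300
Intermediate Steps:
H(U) = 0
(H(-16) + 14575)*(-11999 - 5) = (0 + 14575)*(-11999 - 5) = 14575*(-12004) = -174958300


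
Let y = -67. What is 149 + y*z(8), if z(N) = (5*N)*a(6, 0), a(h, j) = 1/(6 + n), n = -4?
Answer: -1191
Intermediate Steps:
a(h, j) = 1/2 (a(h, j) = 1/(6 - 4) = 1/2)
z(N) = 5*N/2 (z(N) = (5*N)*(1/2) = 5*N/2)
149 + y*z(8) = 149 - 335*8/2 = 149 - 67*20 = 149 - 1340 = -1191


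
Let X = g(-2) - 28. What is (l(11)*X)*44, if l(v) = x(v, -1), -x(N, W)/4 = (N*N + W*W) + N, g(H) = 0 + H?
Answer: 702240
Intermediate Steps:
g(H) = H
x(N, W) = -4*N - 4*N**2 - 4*W**2 (x(N, W) = -4*((N*N + W*W) + N) = -4*((N**2 + W**2) + N) = -4*(N + N**2 + W**2) = -4*N - 4*N**2 - 4*W**2)
l(v) = -4 - 4*v - 4*v**2 (l(v) = -4*v - 4*v**2 - 4*(-1)**2 = -4*v - 4*v**2 - 4*1 = -4*v - 4*v**2 - 4 = -4 - 4*v - 4*v**2)
X = -30 (X = -2 - 28 = -30)
(l(11)*X)*44 = ((-4 - 4*11 - 4*11**2)*(-30))*44 = ((-4 - 44 - 4*121)*(-30))*44 = ((-4 - 44 - 484)*(-30))*44 = -532*(-30)*44 = 15960*44 = 702240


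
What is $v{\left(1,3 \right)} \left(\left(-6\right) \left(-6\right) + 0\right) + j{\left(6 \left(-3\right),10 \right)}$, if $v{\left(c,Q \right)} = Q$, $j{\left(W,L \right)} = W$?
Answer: $90$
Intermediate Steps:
$v{\left(1,3 \right)} \left(\left(-6\right) \left(-6\right) + 0\right) + j{\left(6 \left(-3\right),10 \right)} = 3 \left(\left(-6\right) \left(-6\right) + 0\right) + 6 \left(-3\right) = 3 \left(36 + 0\right) - 18 = 3 \cdot 36 - 18 = 108 - 18 = 90$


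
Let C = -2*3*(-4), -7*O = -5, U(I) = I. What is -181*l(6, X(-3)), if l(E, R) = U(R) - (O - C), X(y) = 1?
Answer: -30770/7 ≈ -4395.7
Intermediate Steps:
O = 5/7 (O = -⅐*(-5) = 5/7 ≈ 0.71429)
C = 24 (C = -6*(-4) = 24)
l(E, R) = 163/7 + R (l(E, R) = R - (5/7 - 1*24) = R - (5/7 - 24) = R - 1*(-163/7) = R + 163/7 = 163/7 + R)
-181*l(6, X(-3)) = -181*(163/7 + 1) = -181*170/7 = -30770/7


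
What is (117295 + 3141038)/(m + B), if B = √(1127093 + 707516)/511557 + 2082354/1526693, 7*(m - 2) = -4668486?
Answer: -1325448290549460131376398350589481894/271295851363851337822754333124815483 - 27195119241307916666332383*√37441/271295851363851337822754333124815483 ≈ -4.8856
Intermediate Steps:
m = -4668472/7 (m = 2 + (⅐)*(-4668486) = 2 - 4668486/7 = -4668472/7 ≈ -6.6693e+5)
B = 2082354/1526693 + 7*√37441/511557 (B = √1834609*(1/511557) + 2082354*(1/1526693) = (7*√37441)*(1/511557) + 2082354/1526693 = 7*√37441/511557 + 2082354/1526693 = 2082354/1526693 + 7*√37441/511557 ≈ 1.3666)
(117295 + 3141038)/(m + B) = (117295 + 3141038)/(-4668472/7 + (2082354/1526693 + 7*√37441/511557)) = 3258333/(-1018186992374/1526693 + 7*√37441/511557)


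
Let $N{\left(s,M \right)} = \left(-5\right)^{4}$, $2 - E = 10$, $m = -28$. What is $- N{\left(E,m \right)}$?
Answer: $-625$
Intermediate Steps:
$E = -8$ ($E = 2 - 10 = -8$)
$N{\left(s,M \right)} = 625$
$- N{\left(E,m \right)} = \left(-1\right) 625 = -625$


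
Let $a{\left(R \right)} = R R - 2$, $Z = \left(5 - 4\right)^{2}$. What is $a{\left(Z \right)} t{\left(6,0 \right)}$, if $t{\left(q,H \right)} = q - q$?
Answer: $0$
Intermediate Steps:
$t{\left(q,H \right)} = 0$
$Z = 1$ ($Z = 1^{2} = 1$)
$a{\left(R \right)} = -2 + R^{2}$ ($a{\left(R \right)} = R^{2} - 2 = -2 + R^{2}$)
$a{\left(Z \right)} t{\left(6,0 \right)} = \left(-2 + 1^{2}\right) 0 = \left(-2 + 1\right) 0 = \left(-1\right) 0 = 0$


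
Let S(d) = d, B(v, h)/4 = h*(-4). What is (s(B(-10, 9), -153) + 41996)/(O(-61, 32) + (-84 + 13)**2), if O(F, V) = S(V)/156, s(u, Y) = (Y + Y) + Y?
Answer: 1619943/196607 ≈ 8.2395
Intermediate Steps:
B(v, h) = -16*h (B(v, h) = 4*(h*(-4)) = 4*(-4*h) = -16*h)
s(u, Y) = 3*Y (s(u, Y) = 2*Y + Y = 3*Y)
O(F, V) = V/156
(s(B(-10, 9), -153) + 41996)/(O(-61, 32) + (-84 + 13)**2) = (3*(-153) + 41996)/((1/156)*32 + (-84 + 13)**2) = (-459 + 41996)/(8/39 + (-71)**2) = 41537/(8/39 + 5041) = 41537/(196607/39) = 41537*(39/196607) = 1619943/196607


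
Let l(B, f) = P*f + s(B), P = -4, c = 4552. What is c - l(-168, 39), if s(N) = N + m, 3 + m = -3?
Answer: 4882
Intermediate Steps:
m = -6 (m = -3 - 3 = -6)
s(N) = -6 + N (s(N) = N - 6 = -6 + N)
l(B, f) = -6 + B - 4*f (l(B, f) = -4*f + (-6 + B) = -6 + B - 4*f)
c - l(-168, 39) = 4552 - (-6 - 168 - 4*39) = 4552 - (-6 - 168 - 156) = 4552 - 1*(-330) = 4552 + 330 = 4882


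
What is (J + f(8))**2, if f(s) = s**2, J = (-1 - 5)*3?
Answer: 2116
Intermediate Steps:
J = -18 (J = -6*3 = -18)
(J + f(8))**2 = (-18 + 8**2)**2 = (-18 + 64)**2 = 46**2 = 2116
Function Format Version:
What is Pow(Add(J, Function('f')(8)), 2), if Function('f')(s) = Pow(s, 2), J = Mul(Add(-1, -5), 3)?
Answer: 2116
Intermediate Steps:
J = -18 (J = Mul(-6, 3) = -18)
Pow(Add(J, Function('f')(8)), 2) = Pow(Add(-18, Pow(8, 2)), 2) = Pow(Add(-18, 64), 2) = Pow(46, 2) = 2116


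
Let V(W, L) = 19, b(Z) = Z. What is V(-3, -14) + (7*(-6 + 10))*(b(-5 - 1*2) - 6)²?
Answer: 4751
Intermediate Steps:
V(-3, -14) + (7*(-6 + 10))*(b(-5 - 1*2) - 6)² = 19 + (7*(-6 + 10))*((-5 - 1*2) - 6)² = 19 + (7*4)*((-5 - 2) - 6)² = 19 + 28*(-7 - 6)² = 19 + 28*(-13)² = 19 + 28*169 = 19 + 4732 = 4751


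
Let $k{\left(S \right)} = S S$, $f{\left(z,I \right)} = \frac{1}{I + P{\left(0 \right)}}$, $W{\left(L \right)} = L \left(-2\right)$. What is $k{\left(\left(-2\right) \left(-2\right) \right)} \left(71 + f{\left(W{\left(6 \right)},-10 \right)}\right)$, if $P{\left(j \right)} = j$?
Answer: $\frac{5672}{5} \approx 1134.4$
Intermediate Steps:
$W{\left(L \right)} = - 2 L$
$f{\left(z,I \right)} = \frac{1}{I}$ ($f{\left(z,I \right)} = \frac{1}{I + 0} = \frac{1}{I}$)
$k{\left(S \right)} = S^{2}$
$k{\left(\left(-2\right) \left(-2\right) \right)} \left(71 + f{\left(W{\left(6 \right)},-10 \right)}\right) = \left(\left(-2\right) \left(-2\right)\right)^{2} \left(71 + \frac{1}{-10}\right) = 4^{2} \left(71 - \frac{1}{10}\right) = 16 \cdot \frac{709}{10} = \frac{5672}{5}$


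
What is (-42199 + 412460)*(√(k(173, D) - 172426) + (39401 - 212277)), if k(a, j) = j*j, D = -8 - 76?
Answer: -64009240636 + 370261*I*√165370 ≈ -6.4009e+10 + 1.5057e+8*I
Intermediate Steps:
D = -84
k(a, j) = j²
(-42199 + 412460)*(√(k(173, D) - 172426) + (39401 - 212277)) = (-42199 + 412460)*(√((-84)² - 172426) + (39401 - 212277)) = 370261*(√(7056 - 172426) - 172876) = 370261*(√(-165370) - 172876) = 370261*(I*√165370 - 172876) = 370261*(-172876 + I*√165370) = -64009240636 + 370261*I*√165370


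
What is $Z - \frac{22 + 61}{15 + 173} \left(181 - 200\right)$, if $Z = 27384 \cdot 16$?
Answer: $\frac{82372649}{188} \approx 4.3815 \cdot 10^{5}$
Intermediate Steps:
$Z = 438144$
$Z - \frac{22 + 61}{15 + 173} \left(181 - 200\right) = 438144 - \frac{22 + 61}{15 + 173} \left(181 - 200\right) = 438144 - \frac{83}{188} \left(-19\right) = 438144 - - \frac{1577}{188} = 438144 + \frac{1577}{188} = \frac{82372649}{188}$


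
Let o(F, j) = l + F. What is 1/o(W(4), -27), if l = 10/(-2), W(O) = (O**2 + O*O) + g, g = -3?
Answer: 1/24 ≈ 0.041667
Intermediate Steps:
W(O) = -3 + 2*O**2 (W(O) = (O**2 + O*O) - 3 = (O**2 + O**2) - 3 = 2*O**2 - 3 = -3 + 2*O**2)
l = -5 (l = 10*(-1/2) = -5)
o(F, j) = -5 + F
1/o(W(4), -27) = 1/(-5 + (-3 + 2*4**2)) = 1/(-5 + (-3 + 2*16)) = 1/(-5 + (-3 + 32)) = 1/(-5 + 29) = 1/24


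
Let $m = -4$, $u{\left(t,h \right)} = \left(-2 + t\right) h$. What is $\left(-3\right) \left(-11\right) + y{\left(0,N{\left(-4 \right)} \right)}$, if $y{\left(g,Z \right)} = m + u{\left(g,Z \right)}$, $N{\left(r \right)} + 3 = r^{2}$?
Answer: $3$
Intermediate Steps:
$u{\left(t,h \right)} = h \left(-2 + t\right)$
$N{\left(r \right)} = -3 + r^{2}$
$y{\left(g,Z \right)} = -4 + Z \left(-2 + g\right)$
$\left(-3\right) \left(-11\right) + y{\left(0,N{\left(-4 \right)} \right)} = \left(-3\right) \left(-11\right) + \left(-4 + \left(-3 + \left(-4\right)^{2}\right) \left(-2 + 0\right)\right) = 33 + \left(-4 + \left(-3 + 16\right) \left(-2\right)\right) = 33 + \left(-4 + 13 \left(-2\right)\right) = 33 - 30 = 3$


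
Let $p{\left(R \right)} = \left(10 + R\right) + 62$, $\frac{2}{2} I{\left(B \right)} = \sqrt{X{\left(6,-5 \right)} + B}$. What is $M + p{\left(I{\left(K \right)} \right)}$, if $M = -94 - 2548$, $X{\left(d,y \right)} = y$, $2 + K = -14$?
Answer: $-2570 + i \sqrt{21} \approx -2570.0 + 4.5826 i$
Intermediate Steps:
$K = -16$ ($K = -2 - 14 = -16$)
$I{\left(B \right)} = \sqrt{-5 + B}$
$p{\left(R \right)} = 72 + R$
$M = -2642$ ($M = -94 - 2548 = -2642$)
$M + p{\left(I{\left(K \right)} \right)} = -2642 + \left(72 + \sqrt{-5 - 16}\right) = -2642 + \left(72 + \sqrt{-21}\right) = -2642 + \left(72 + i \sqrt{21}\right) = -2570 + i \sqrt{21}$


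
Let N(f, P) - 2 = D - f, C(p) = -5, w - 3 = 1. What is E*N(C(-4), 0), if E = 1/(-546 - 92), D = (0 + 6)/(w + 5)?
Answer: -23/1914 ≈ -0.012017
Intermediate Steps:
w = 4 (w = 3 + 1 = 4)
D = 2/3 (D = (0 + 6)/(4 + 5) = 6/9 = 6*(1/9) = 2/3 ≈ 0.66667)
N(f, P) = 8/3 - f (N(f, P) = 2 + (2/3 - f) = 8/3 - f)
E = -1/638 (E = 1/(-638) = -1/638 ≈ -0.0015674)
E*N(C(-4), 0) = -(8/3 - 1*(-5))/638 = -(8/3 + 5)/638 = -1/638*23/3 = -23/1914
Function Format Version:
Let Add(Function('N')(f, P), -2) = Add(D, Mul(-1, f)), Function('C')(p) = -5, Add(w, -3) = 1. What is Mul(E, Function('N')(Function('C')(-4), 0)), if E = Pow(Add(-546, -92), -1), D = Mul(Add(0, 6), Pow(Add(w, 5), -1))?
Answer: Rational(-23, 1914) ≈ -0.012017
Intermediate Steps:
w = 4 (w = Add(3, 1) = 4)
D = Rational(2, 3) (D = Mul(Add(0, 6), Pow(Add(4, 5), -1)) = Mul(6, Pow(9, -1)) = Mul(6, Rational(1, 9)) = Rational(2, 3) ≈ 0.66667)
Function('N')(f, P) = Add(Rational(8, 3), Mul(-1, f)) (Function('N')(f, P) = Add(2, Add(Rational(2, 3), Mul(-1, f))) = Add(Rational(8, 3), Mul(-1, f)))
E = Rational(-1, 638) (E = Pow(-638, -1) = Rational(-1, 638) ≈ -0.0015674)
Mul(E, Function('N')(Function('C')(-4), 0)) = Mul(Rational(-1, 638), Add(Rational(8, 3), Mul(-1, -5))) = Mul(Rational(-1, 638), Add(Rational(8, 3), 5)) = Mul(Rational(-1, 638), Rational(23, 3)) = Rational(-23, 1914)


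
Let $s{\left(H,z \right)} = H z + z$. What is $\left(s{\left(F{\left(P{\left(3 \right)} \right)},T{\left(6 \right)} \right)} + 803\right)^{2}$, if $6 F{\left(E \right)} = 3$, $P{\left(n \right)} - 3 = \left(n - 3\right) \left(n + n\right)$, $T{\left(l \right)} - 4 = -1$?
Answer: $\frac{2608225}{4} \approx 6.5206 \cdot 10^{5}$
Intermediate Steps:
$T{\left(l \right)} = 3$ ($T{\left(l \right)} = 4 - 1 = 3$)
$P{\left(n \right)} = 3 + 2 n \left(-3 + n\right)$ ($P{\left(n \right)} = 3 + \left(n - 3\right) \left(n + n\right) = 3 + \left(-3 + n\right) 2 n = 3 + 2 n \left(-3 + n\right)$)
$F{\left(E \right)} = \frac{1}{2}$ ($F{\left(E \right)} = \frac{1}{6} \cdot 3 = \frac{1}{2}$)
$s{\left(H,z \right)} = z + H z$
$\left(s{\left(F{\left(P{\left(3 \right)} \right)},T{\left(6 \right)} \right)} + 803\right)^{2} = \left(3 \left(1 + \frac{1}{2}\right) + 803\right)^{2} = \left(3 \cdot \frac{3}{2} + 803\right)^{2} = \left(\frac{9}{2} + 803\right)^{2} = \left(\frac{1615}{2}\right)^{2} = \frac{2608225}{4}$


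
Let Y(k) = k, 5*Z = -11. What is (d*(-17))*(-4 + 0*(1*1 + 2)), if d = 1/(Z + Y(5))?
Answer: 170/7 ≈ 24.286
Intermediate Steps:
Z = -11/5 (Z = (⅕)*(-11) = -11/5 ≈ -2.2000)
d = 5/14 (d = 1/(-11/5 + 5) = 1/(14/5) = 5/14 ≈ 0.35714)
(d*(-17))*(-4 + 0*(1*1 + 2)) = ((5/14)*(-17))*(-4 + 0*(1*1 + 2)) = -85*(-4 + 0*(1 + 2))/14 = -85*(-4 + 0*3)/14 = -85*(-4 + 0)/14 = -85/14*(-4) = 170/7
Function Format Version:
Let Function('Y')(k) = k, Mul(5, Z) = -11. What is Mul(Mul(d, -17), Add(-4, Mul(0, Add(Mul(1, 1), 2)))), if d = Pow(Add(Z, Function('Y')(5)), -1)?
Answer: Rational(170, 7) ≈ 24.286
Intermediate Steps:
Z = Rational(-11, 5) (Z = Mul(Rational(1, 5), -11) = Rational(-11, 5) ≈ -2.2000)
d = Rational(5, 14) (d = Pow(Add(Rational(-11, 5), 5), -1) = Pow(Rational(14, 5), -1) = Rational(5, 14) ≈ 0.35714)
Mul(Mul(d, -17), Add(-4, Mul(0, Add(Mul(1, 1), 2)))) = Mul(Mul(Rational(5, 14), -17), Add(-4, Mul(0, Add(Mul(1, 1), 2)))) = Mul(Rational(-85, 14), Add(-4, Mul(0, Add(1, 2)))) = Mul(Rational(-85, 14), Add(-4, Mul(0, 3))) = Mul(Rational(-85, 14), Add(-4, 0)) = Mul(Rational(-85, 14), -4) = Rational(170, 7)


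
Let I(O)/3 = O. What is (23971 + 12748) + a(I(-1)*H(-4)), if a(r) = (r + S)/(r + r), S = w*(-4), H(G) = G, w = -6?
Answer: 73441/2 ≈ 36721.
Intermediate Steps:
I(O) = 3*O
S = 24 (S = -6*(-4) = 24)
a(r) = (24 + r)/(2*r) (a(r) = (r + 24)/(r + r) = (24 + r)/((2*r)) = (24 + r)*(1/(2*r)) = (24 + r)/(2*r))
(23971 + 12748) + a(I(-1)*H(-4)) = (23971 + 12748) + (24 + (3*(-1))*(-4))/(2*(((3*(-1))*(-4)))) = 36719 + (24 - 3*(-4))/(2*((-3*(-4)))) = 36719 + (1/2)*(24 + 12)/12 = 36719 + (1/2)*(1/12)*36 = 36719 + 3/2 = 73441/2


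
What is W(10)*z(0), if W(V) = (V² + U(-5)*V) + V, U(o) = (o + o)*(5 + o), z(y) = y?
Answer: 0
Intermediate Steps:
U(o) = 2*o*(5 + o) (U(o) = (2*o)*(5 + o) = 2*o*(5 + o))
W(V) = V + V² (W(V) = (V² + (2*(-5)*(5 - 5))*V) + V = (V² + (2*(-5)*0)*V) + V = (V² + 0*V) + V = (V² + 0) + V = V² + V = V + V²)
W(10)*z(0) = (10*(1 + 10))*0 = (10*11)*0 = 110*0 = 0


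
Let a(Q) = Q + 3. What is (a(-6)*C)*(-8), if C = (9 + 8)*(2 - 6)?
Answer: -1632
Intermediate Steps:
a(Q) = 3 + Q
C = -68 (C = 17*(-4) = -68)
(a(-6)*C)*(-8) = ((3 - 6)*(-68))*(-8) = -3*(-68)*(-8) = 204*(-8) = -1632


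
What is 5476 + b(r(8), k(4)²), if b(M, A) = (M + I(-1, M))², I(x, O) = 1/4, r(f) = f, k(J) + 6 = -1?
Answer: 88705/16 ≈ 5544.1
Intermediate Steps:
k(J) = -7 (k(J) = -6 - 1 = -7)
I(x, O) = ¼
b(M, A) = (¼ + M)² (b(M, A) = (M + ¼)² = (¼ + M)²)
5476 + b(r(8), k(4)²) = 5476 + (1 + 4*8)²/16 = 5476 + (1 + 32)²/16 = 5476 + (1/16)*33² = 5476 + (1/16)*1089 = 5476 + 1089/16 = 88705/16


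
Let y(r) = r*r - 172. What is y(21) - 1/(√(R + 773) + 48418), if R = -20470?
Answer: 630622682831/2344322421 + I*√19697/2344322421 ≈ 269.0 + 5.9866e-8*I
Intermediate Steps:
y(r) = -172 + r² (y(r) = r² - 172 = -172 + r²)
y(21) - 1/(√(R + 773) + 48418) = (-172 + 21²) - 1/(√(-20470 + 773) + 48418) = (-172 + 441) - 1/(√(-19697) + 48418) = 269 - 1/(I*√19697 + 48418) = 269 - 1/(48418 + I*√19697)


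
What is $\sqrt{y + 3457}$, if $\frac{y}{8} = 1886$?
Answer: $\sqrt{18545} \approx 136.18$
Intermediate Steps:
$y = 15088$ ($y = 8 \cdot 1886 = 15088$)
$\sqrt{y + 3457} = \sqrt{15088 + 3457} = \sqrt{18545}$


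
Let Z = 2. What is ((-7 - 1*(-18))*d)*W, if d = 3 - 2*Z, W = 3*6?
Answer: -198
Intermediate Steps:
W = 18
d = -1 (d = 3 - 2*2 = 3 - 4 = -1)
((-7 - 1*(-18))*d)*W = ((-7 - 1*(-18))*(-1))*18 = ((-7 + 18)*(-1))*18 = (11*(-1))*18 = -11*18 = -198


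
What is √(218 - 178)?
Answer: 2*√10 ≈ 6.3246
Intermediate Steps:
√(218 - 178) = √40 = 2*√10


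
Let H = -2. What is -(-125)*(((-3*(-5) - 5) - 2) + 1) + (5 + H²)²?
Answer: 1206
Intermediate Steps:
-(-125)*(((-3*(-5) - 5) - 2) + 1) + (5 + H²)² = -(-125)*(((-3*(-5) - 5) - 2) + 1) + (5 + (-2)²)² = -(-125)*(((15 - 5) - 2) + 1) + (5 + 4)² = -(-125)*((10 - 2) + 1) + 9² = -(-125)*(8 + 1) + 81 = -(-125)*9 + 81 = -25*(-45) + 81 = 1125 + 81 = 1206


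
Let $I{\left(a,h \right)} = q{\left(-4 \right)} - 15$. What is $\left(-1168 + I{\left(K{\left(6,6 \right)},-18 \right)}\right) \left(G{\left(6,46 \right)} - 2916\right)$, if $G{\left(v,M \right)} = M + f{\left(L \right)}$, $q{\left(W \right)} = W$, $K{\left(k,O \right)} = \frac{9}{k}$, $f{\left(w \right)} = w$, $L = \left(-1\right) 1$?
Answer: $3407877$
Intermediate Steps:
$L = -1$
$I{\left(a,h \right)} = -19$ ($I{\left(a,h \right)} = -4 - 15 = -19$)
$G{\left(v,M \right)} = -1 + M$ ($G{\left(v,M \right)} = M - 1 = -1 + M$)
$\left(-1168 + I{\left(K{\left(6,6 \right)},-18 \right)}\right) \left(G{\left(6,46 \right)} - 2916\right) = \left(-1168 - 19\right) \left(\left(-1 + 46\right) - 2916\right) = - 1187 \left(45 - 2916\right) = \left(-1187\right) \left(-2871\right) = 3407877$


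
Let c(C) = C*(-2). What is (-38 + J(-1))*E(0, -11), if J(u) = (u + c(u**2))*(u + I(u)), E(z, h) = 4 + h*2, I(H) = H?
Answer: 576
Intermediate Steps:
E(z, h) = 4 + 2*h
c(C) = -2*C
J(u) = 2*u*(u - 2*u**2) (J(u) = (u - 2*u**2)*(u + u) = (u - 2*u**2)*(2*u) = 2*u*(u - 2*u**2))
(-38 + J(-1))*E(0, -11) = (-38 + (-1)**2*(2 - 4*(-1)))*(4 + 2*(-11)) = (-38 + 1*(2 + 4))*(4 - 22) = (-38 + 1*6)*(-18) = (-38 + 6)*(-18) = -32*(-18) = 576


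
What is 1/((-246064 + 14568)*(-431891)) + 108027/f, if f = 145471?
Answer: 10800651693284743/14544341715058856 ≈ 0.74260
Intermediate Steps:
1/((-246064 + 14568)*(-431891)) + 108027/f = 1/((-246064 + 14568)*(-431891)) + 108027/145471 = -1/431891/(-231496) + 108027*(1/145471) = -1/231496*(-1/431891) + 108027/145471 = 1/99981038936 + 108027/145471 = 10800651693284743/14544341715058856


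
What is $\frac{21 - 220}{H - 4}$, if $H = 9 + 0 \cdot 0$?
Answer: $- \frac{199}{5} \approx -39.8$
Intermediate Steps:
$H = 9$ ($H = 9 + 0 = 9$)
$\frac{21 - 220}{H - 4} = \frac{21 - 220}{9 - 4} = - \frac{199}{9 + \left(-4 + 0\right)} = - \frac{199}{9 - 4} = - \frac{199}{5}$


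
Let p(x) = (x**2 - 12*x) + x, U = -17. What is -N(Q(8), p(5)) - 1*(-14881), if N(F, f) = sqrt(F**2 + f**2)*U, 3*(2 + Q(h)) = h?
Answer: 14881 + 34*sqrt(2026)/3 ≈ 15391.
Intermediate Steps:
Q(h) = -2 + h/3
p(x) = x**2 - 11*x
N(F, f) = -17*sqrt(F**2 + f**2) (N(F, f) = sqrt(F**2 + f**2)*(-17) = -17*sqrt(F**2 + f**2))
-N(Q(8), p(5)) - 1*(-14881) = -(-17)*sqrt((-2 + (1/3)*8)**2 + (5*(-11 + 5))**2) - 1*(-14881) = -(-17)*sqrt((-2 + 8/3)**2 + (5*(-6))**2) + 14881 = -(-17)*sqrt((2/3)**2 + (-30)**2) + 14881 = -(-17)*sqrt(4/9 + 900) + 14881 = -(-17)*sqrt(8104/9) + 14881 = -(-17)*2*sqrt(2026)/3 + 14881 = -(-34)*sqrt(2026)/3 + 14881 = 34*sqrt(2026)/3 + 14881 = 14881 + 34*sqrt(2026)/3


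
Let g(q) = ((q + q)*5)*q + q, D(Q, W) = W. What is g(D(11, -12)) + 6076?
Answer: 7504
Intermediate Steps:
g(q) = q + 10*q² (g(q) = ((2*q)*5)*q + q = (10*q)*q + q = 10*q² + q = q + 10*q²)
g(D(11, -12)) + 6076 = -12*(1 + 10*(-12)) + 6076 = -12*(1 - 120) + 6076 = -12*(-119) + 6076 = 1428 + 6076 = 7504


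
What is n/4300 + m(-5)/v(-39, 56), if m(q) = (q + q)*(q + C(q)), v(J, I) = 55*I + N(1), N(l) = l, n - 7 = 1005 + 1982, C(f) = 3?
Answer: 4655257/6624150 ≈ 0.70277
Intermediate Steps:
n = 2994 (n = 7 + (1005 + 1982) = 7 + 2987 = 2994)
v(J, I) = 1 + 55*I (v(J, I) = 55*I + 1 = 1 + 55*I)
m(q) = 2*q*(3 + q) (m(q) = (q + q)*(q + 3) = (2*q)*(3 + q) = 2*q*(3 + q))
n/4300 + m(-5)/v(-39, 56) = 2994/4300 + (2*(-5)*(3 - 5))/(1 + 55*56) = 2994*(1/4300) + (2*(-5)*(-2))/(1 + 3080) = 1497/2150 + 20/3081 = 4655257/6624150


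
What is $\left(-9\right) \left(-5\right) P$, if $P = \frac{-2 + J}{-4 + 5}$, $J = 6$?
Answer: $180$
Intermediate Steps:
$P = 4$ ($P = \frac{-2 + 6}{-4 + 5} = \frac{4}{1} = 4 \cdot 1 = 4$)
$\left(-9\right) \left(-5\right) P = \left(-9\right) \left(-5\right) 4 = 45 \cdot 4 = 180$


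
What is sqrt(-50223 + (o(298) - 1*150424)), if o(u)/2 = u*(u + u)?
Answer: sqrt(154569) ≈ 393.15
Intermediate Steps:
o(u) = 4*u**2 (o(u) = 2*(u*(u + u)) = 2*(u*(2*u)) = 2*(2*u**2) = 4*u**2)
sqrt(-50223 + (o(298) - 1*150424)) = sqrt(-50223 + (4*298**2 - 1*150424)) = sqrt(-50223 + (4*88804 - 150424)) = sqrt(-50223 + (355216 - 150424)) = sqrt(-50223 + 204792) = sqrt(154569)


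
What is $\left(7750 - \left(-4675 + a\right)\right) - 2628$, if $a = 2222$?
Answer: $7575$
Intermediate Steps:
$\left(7750 - \left(-4675 + a\right)\right) - 2628 = \left(7750 + \left(4675 - 2222\right)\right) - 2628 = \left(7750 + 2453\right) - 2628 = 10203 - 2628 = 7575$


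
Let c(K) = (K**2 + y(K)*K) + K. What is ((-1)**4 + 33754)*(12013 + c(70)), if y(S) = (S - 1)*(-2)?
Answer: 247187865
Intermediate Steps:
y(S) = 2 - 2*S (y(S) = (-1 + S)*(-2) = 2 - 2*S)
c(K) = K + K**2 + K*(2 - 2*K) (c(K) = (K**2 + (2 - 2*K)*K) + K = (K**2 + K*(2 - 2*K)) + K = K + K**2 + K*(2 - 2*K))
((-1)**4 + 33754)*(12013 + c(70)) = ((-1)**4 + 33754)*(12013 + 70*(3 - 1*70)) = (1 + 33754)*(12013 + 70*(3 - 70)) = 33755*(12013 + 70*(-67)) = 33755*(12013 - 4690) = 33755*7323 = 247187865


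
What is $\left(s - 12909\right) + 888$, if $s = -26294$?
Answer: $-38315$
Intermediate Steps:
$\left(s - 12909\right) + 888 = \left(-26294 - 12909\right) + 888 = -39203 + 888 = -38315$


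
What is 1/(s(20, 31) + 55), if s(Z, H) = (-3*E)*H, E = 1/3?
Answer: 1/24 ≈ 0.041667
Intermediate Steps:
E = ⅓ ≈ 0.33333
s(Z, H) = -H (s(Z, H) = (-3*⅓)*H = -H)
1/(s(20, 31) + 55) = 1/(-1*31 + 55) = 1/(-31 + 55) = 1/24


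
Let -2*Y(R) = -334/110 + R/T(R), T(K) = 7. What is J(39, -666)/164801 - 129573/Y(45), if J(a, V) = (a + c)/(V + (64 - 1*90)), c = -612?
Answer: 5689068732380829/74469616676 ≈ 76395.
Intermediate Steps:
Y(R) = 167/110 - R/14 (Y(R) = -(-334/110 + R/7)/2 = -(-334*1/110 + R*(⅐))/2 = -(-167/55 + R/7)/2 = 167/110 - R/14)
J(a, V) = (-612 + a)/(-26 + V) (J(a, V) = (a - 612)/(V + (64 - 1*90)) = (-612 + a)/(V + (64 - 90)) = (-612 + a)/(V - 26) = (-612 + a)/(-26 + V))
J(39, -666)/164801 - 129573/Y(45) = ((-612 + 39)/(-26 - 666))/164801 - 129573/(167/110 - 1/14*45) = (-573/(-692))*(1/164801) - 129573/(167/110 - 45/14) = -1/692*(-573)*(1/164801) - 129573/(-653/385) = (573/692)*(1/164801) - 129573*(-385/653) = 573/114042292 + 49885605/653 = 5689068732380829/74469616676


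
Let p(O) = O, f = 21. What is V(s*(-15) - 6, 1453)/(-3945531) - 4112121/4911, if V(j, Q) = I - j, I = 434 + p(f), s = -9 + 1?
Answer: -5408167518634/6458834247 ≈ -837.33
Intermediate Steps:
s = -8
I = 455 (I = 434 + 21 = 455)
V(j, Q) = 455 - j
V(s*(-15) - 6, 1453)/(-3945531) - 4112121/4911 = (455 - (-8*(-15) - 6))/(-3945531) - 4112121/4911 = (455 - (120 - 6))*(-1/3945531) - 4112121*1/4911 = (455 - 1*114)*(-1/3945531) - 1370707/1637 = (455 - 114)*(-1/3945531) - 1370707/1637 = 341*(-1/3945531) - 1370707/1637 = -341/3945531 - 1370707/1637 = -5408167518634/6458834247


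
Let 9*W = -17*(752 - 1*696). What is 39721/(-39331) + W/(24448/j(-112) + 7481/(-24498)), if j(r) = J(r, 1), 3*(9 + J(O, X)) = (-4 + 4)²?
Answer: -2541708501713/2617672227147 ≈ -0.97098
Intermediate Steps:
J(O, X) = -9 (J(O, X) = -9 + (-4 + 4)²/3 = -9 + (⅓)*0² = -9 + (⅓)*0 = -9 + 0 = -9)
j(r) = -9
W = -952/9 (W = (-17*(752 - 1*696))/9 = (-17*(752 - 696))/9 = (-17*56)/9 = (⅑)*(-952) = -952/9 ≈ -105.78)
39721/(-39331) + W/(24448/j(-112) + 7481/(-24498)) = 39721/(-39331) - 952/(9*(24448/(-9) + 7481/(-24498))) = 39721*(-1/39331) - 952/(9*(24448*(-⅑) + 7481*(-1/24498))) = -39721/39331 - 952/(9*(-24448/9 - 7481/24498)) = -39721/39331 - 952/(9*(-7394993/2722)) = -39721/39331 - 952/9*(-2722/7394993) = -39721/39331 + 2591344/66554937 = -2541708501713/2617672227147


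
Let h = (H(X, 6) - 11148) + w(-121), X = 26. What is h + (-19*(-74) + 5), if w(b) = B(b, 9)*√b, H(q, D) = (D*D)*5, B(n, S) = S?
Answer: -9557 + 99*I ≈ -9557.0 + 99.0*I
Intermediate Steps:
H(q, D) = 5*D² (H(q, D) = D²*5 = 5*D²)
w(b) = 9*√b
h = -10968 + 99*I (h = (5*6² - 11148) + 9*√(-121) = (5*36 - 11148) + 9*(11*I) = (180 - 11148) + 99*I = -10968 + 99*I ≈ -10968.0 + 99.0*I)
h + (-19*(-74) + 5) = (-10968 + 99*I) + (-19*(-74) + 5) = (-10968 + 99*I) + (1406 + 5) = (-10968 + 99*I) + 1411 = -9557 + 99*I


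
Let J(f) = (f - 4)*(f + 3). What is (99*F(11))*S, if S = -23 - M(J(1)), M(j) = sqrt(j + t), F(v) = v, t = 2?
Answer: -25047 - 1089*I*sqrt(10) ≈ -25047.0 - 3443.7*I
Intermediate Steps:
J(f) = (-4 + f)*(3 + f)
M(j) = sqrt(2 + j) (M(j) = sqrt(j + 2) = sqrt(2 + j))
S = -23 - I*sqrt(10) (S = -23 - sqrt(2 + (-12 + 1**2 - 1*1)) = -23 - sqrt(2 + (-12 + 1 - 1)) = -23 - sqrt(2 - 12) = -23 - sqrt(-10) = -23 - I*sqrt(10) ≈ -23.0 - 3.1623*I)
(99*F(11))*S = (99*11)*(-23 - I*sqrt(10)) = 1089*(-23 - I*sqrt(10)) = -25047 - 1089*I*sqrt(10)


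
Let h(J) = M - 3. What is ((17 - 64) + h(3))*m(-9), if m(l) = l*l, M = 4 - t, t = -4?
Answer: -3402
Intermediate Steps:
M = 8 (M = 4 - 1*(-4) = 4 + 4 = 8)
m(l) = l²
h(J) = 5 (h(J) = 8 - 3 = 5)
((17 - 64) + h(3))*m(-9) = ((17 - 64) + 5)*(-9)² = (-47 + 5)*81 = -42*81 = -3402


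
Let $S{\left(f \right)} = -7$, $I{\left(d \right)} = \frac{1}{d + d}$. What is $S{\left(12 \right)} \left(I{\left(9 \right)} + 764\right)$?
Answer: $- \frac{96271}{18} \approx -5348.4$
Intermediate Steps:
$I{\left(d \right)} = \frac{1}{2 d}$
$S{\left(12 \right)} \left(I{\left(9 \right)} + 764\right) = - 7 \left(\frac{1}{2 \cdot 9} + 764\right) = - 7 \left(\frac{1}{2} \cdot \frac{1}{9} + 764\right) = - 7 \left(\frac{1}{18} + 764\right) = \left(-7\right) \frac{13753}{18} = - \frac{96271}{18}$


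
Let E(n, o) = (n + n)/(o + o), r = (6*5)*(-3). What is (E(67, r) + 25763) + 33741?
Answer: 5355293/90 ≈ 59503.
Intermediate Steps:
r = -90 (r = 30*(-3) = -90)
E(n, o) = n/o (E(n, o) = (2*n)/((2*o)) = (2*n)*(1/(2*o)) = n/o)
(E(67, r) + 25763) + 33741 = (67/(-90) + 25763) + 33741 = (67*(-1/90) + 25763) + 33741 = (-67/90 + 25763) + 33741 = 2318603/90 + 33741 = 5355293/90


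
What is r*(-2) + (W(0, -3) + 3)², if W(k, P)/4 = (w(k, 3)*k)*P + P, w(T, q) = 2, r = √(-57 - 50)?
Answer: 81 - 2*I*√107 ≈ 81.0 - 20.688*I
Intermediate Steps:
r = I*√107 (r = √(-107) = I*√107 ≈ 10.344*I)
W(k, P) = 4*P + 8*P*k (W(k, P) = 4*((2*k)*P + P) = 4*(2*P*k + P) = 4*(P + 2*P*k) = 4*P + 8*P*k)
r*(-2) + (W(0, -3) + 3)² = (I*√107)*(-2) + (4*(-3)*(1 + 2*0) + 3)² = -2*I*√107 + (4*(-3)*(1 + 0) + 3)² = -2*I*√107 + (4*(-3)*1 + 3)² = -2*I*√107 + (-12 + 3)² = -2*I*√107 + (-9)² = -2*I*√107 + 81 = 81 - 2*I*√107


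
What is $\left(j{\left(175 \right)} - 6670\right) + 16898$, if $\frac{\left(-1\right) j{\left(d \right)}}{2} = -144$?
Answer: $10516$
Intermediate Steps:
$j{\left(d \right)} = 288$ ($j{\left(d \right)} = \left(-2\right) \left(-144\right) = 288$)
$\left(j{\left(175 \right)} - 6670\right) + 16898 = \left(288 - 6670\right) + 16898 = -6382 + 16898 = 10516$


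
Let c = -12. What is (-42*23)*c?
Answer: 11592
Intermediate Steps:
(-42*23)*c = -42*23*(-12) = -966*(-12) = 11592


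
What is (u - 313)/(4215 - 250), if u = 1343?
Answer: 206/793 ≈ 0.25977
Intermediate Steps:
(u - 313)/(4215 - 250) = (1343 - 313)/(4215 - 250) = 1030/3965 = 1030*(1/3965) = 206/793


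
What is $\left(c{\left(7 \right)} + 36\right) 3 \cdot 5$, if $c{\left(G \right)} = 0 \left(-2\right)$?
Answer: $540$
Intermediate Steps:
$c{\left(G \right)} = 0$
$\left(c{\left(7 \right)} + 36\right) 3 \cdot 5 = \left(0 + 36\right) 3 \cdot 5 = 36 \cdot 15 = 540$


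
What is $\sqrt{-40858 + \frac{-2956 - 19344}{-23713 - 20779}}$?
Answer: $\frac{i \sqrt{103161956693}}{1589} \approx 202.13 i$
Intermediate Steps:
$\sqrt{-40858 + \frac{-2956 - 19344}{-23713 - 20779}} = \sqrt{-40858 - \frac{22300}{-44492}} = \sqrt{-40858 - - \frac{5575}{11123}} = \sqrt{-40858 + \frac{5575}{11123}} = \sqrt{- \frac{454457959}{11123}} = \frac{i \sqrt{103161956693}}{1589}$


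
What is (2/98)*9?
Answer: 9/49 ≈ 0.18367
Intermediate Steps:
(2/98)*9 = ((1/98)*2)*9 = (1/49)*9 = 9/49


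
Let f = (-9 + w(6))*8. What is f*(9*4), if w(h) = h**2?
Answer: 7776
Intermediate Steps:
f = 216 (f = (-9 + 6**2)*8 = (-9 + 36)*8 = 27*8 = 216)
f*(9*4) = 216*(9*4) = 216*36 = 7776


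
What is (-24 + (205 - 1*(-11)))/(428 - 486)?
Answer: -96/29 ≈ -3.3103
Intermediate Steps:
(-24 + (205 - 1*(-11)))/(428 - 486) = (-24 + (205 + 11))/(-58) = (-24 + 216)*(-1/58) = 192*(-1/58) = -96/29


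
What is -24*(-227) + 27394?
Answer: 32842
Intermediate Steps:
-24*(-227) + 27394 = 5448 + 27394 = 32842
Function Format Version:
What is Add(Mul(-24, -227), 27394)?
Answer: 32842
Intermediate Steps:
Add(Mul(-24, -227), 27394) = Add(5448, 27394) = 32842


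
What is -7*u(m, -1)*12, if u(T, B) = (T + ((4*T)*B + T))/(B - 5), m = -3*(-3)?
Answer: -252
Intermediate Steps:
m = 9
u(T, B) = (2*T + 4*B*T)/(-5 + B) (u(T, B) = (T + (4*B*T + T))/(-5 + B) = (T + (T + 4*B*T))/(-5 + B) = (2*T + 4*B*T)/(-5 + B))
-7*u(m, -1)*12 = -14*9*(1 + 2*(-1))/(-5 - 1)*12 = -14*9*(1 - 2)/(-6)*12 = -14*9*(-1)*(-1)/6*12 = -7*3*12 = -21*12 = -252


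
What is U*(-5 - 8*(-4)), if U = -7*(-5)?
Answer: 945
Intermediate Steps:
U = 35
U*(-5 - 8*(-4)) = 35*(-5 - 8*(-4)) = 35*(-5 + 32) = 35*27 = 945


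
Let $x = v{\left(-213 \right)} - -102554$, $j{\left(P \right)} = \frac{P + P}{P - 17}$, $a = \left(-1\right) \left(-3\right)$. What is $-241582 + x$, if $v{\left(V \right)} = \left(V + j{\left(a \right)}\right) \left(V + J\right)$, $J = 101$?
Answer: $-115124$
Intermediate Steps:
$a = 3$
$j{\left(P \right)} = \frac{2 P}{-17 + P}$
$v{\left(V \right)} = \left(101 + V\right) \left(- \frac{3}{7} + V\right)$ ($v{\left(V \right)} = \left(V + 2 \cdot 3 \frac{1}{-17 + 3}\right) \left(V + 101\right) = \left(V + 2 \cdot 3 \frac{1}{-14}\right) \left(101 + V\right) = \left(V + 2 \cdot 3 \left(- \frac{1}{14}\right)\right) \left(101 + V\right) = \left(V - \frac{3}{7}\right) \left(101 + V\right) = \left(- \frac{3}{7} + V\right) \left(101 + V\right) = \left(101 + V\right) \left(- \frac{3}{7} + V\right)$)
$x = 126458$ ($x = \left(- \frac{303}{7} + \left(-213\right)^{2} + \frac{704}{7} \left(-213\right)\right) - -102554 = \left(- \frac{303}{7} + 45369 - \frac{149952}{7}\right) + 102554 = 23904 + 102554 = 126458$)
$-241582 + x = -241582 + 126458 = -115124$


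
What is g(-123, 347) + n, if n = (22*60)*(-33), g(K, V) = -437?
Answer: -43997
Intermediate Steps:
n = -43560 (n = 1320*(-33) = -43560)
g(-123, 347) + n = -437 - 43560 = -43997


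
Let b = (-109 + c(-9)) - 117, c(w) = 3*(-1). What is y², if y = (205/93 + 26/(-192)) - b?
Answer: 472877650921/8856576 ≈ 53393.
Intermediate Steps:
c(w) = -3
b = -229 (b = (-109 - 3) - 117 = -112 - 117 = -229)
y = 687661/2976 (y = (205/93 + 26/(-192)) - 1*(-229) = (205*(1/93) + 26*(-1/192)) + 229 = (205/93 - 13/96) + 229 = 6157/2976 + 229 = 687661/2976 ≈ 231.07)
y² = (687661/2976)² = 472877650921/8856576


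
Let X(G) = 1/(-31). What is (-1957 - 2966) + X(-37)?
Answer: -152614/31 ≈ -4923.0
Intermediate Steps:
X(G) = -1/31
(-1957 - 2966) + X(-37) = (-1957 - 2966) - 1/31 = -4923 - 1/31 = -152614/31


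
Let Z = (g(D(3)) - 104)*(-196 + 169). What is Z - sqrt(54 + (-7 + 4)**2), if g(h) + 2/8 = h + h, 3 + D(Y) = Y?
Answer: 11259/4 - 3*sqrt(7) ≈ 2806.8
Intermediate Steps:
D(Y) = -3 + Y
g(h) = -1/4 + 2*h (g(h) = -1/4 + (h + h) = -1/4 + 2*h)
Z = 11259/4 (Z = ((-1/4 + 2*(-3 + 3)) - 104)*(-196 + 169) = ((-1/4 + 2*0) - 104)*(-27) = ((-1/4 + 0) - 104)*(-27) = (-1/4 - 104)*(-27) = -417/4*(-27) = 11259/4 ≈ 2814.8)
Z - sqrt(54 + (-7 + 4)**2) = 11259/4 - sqrt(54 + (-7 + 4)**2) = 11259/4 - sqrt(54 + (-3)**2) = 11259/4 - sqrt(54 + 9) = 11259/4 - sqrt(63) = 11259/4 - 3*sqrt(7)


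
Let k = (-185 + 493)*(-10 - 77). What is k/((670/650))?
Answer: -1741740/67 ≈ -25996.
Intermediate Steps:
k = -26796 (k = 308*(-87) = -26796)
k/((670/650)) = -26796/(670/650) = -26796/(670*(1/650)) = -26796/67/65 = -26796*65/67 = -1741740/67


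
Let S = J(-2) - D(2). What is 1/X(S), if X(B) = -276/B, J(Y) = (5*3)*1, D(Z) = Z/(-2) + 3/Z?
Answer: -29/552 ≈ -0.052536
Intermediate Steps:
D(Z) = 3/Z - Z/2 (D(Z) = Z*(-1/2) + 3/Z = -Z/2 + 3/Z = 3/Z - Z/2)
J(Y) = 15 (J(Y) = 15*1 = 15)
S = 29/2 (S = 15 - (3/2 - 1/2*2) = 15 - (3*(1/2) - 1) = 15 - (3/2 - 1) = 15 - 1*1/2 = 15 - 1/2 = 29/2 ≈ 14.500)
1/X(S) = 1/(-276/29/2) = 1/(-276*2/29) = 1/(-552/29) = -29/552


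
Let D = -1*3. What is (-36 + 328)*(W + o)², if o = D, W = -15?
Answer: 94608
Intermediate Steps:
D = -3
o = -3
(-36 + 328)*(W + o)² = (-36 + 328)*(-15 - 3)² = 292*(-18)² = 292*324 = 94608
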